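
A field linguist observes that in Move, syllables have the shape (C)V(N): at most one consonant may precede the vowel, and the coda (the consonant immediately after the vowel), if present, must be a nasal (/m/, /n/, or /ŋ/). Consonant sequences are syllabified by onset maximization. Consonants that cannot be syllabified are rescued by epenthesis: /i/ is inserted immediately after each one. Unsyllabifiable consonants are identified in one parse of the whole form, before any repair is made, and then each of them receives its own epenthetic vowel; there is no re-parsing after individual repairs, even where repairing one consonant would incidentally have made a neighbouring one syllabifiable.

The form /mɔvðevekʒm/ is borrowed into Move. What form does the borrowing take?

Syllabifying with onset maximization leaves /v/, /k/, /ʒ/, /m/ stranded (only a nasal (/m/, /n/, or /ŋ/) is licensed in coda position; onsets are limited to one consonant).
Each unlicensed consonant becomes the onset of a new syllable: /v/ → /vi/, /k/ → /ki/, /ʒ/ → /ʒi/, /m/ → /mi/.

mɔviðevekiʒimi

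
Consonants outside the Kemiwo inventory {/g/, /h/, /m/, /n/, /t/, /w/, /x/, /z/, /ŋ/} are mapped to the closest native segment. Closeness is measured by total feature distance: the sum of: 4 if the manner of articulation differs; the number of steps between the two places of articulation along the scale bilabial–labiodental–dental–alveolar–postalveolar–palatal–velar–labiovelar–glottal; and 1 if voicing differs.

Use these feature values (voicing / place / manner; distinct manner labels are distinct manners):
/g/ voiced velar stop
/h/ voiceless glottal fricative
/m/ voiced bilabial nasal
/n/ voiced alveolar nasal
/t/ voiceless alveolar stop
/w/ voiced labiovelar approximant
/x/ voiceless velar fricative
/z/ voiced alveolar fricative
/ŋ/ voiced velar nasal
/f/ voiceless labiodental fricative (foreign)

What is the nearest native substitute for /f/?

z

/z/ is closest: same manner (fricative), place distance 2 (labiodental→alveolar), voicing differs (+1); total 3. Next closest is /x/ at distance 5.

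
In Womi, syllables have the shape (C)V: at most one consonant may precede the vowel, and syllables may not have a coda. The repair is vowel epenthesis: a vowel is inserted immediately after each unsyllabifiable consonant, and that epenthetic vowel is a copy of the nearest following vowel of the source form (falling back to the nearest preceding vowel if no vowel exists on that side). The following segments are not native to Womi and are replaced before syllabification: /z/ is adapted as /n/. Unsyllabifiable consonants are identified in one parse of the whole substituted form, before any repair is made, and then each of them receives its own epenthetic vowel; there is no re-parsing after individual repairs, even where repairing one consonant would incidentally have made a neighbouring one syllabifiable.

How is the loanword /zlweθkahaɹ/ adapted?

Substitution: /z/ → /n/, giving /nlweθkahaɹ/.
Under (C)V, the unsyllabifiable consonants are /n/, /l/, /θ/, /ɹ/ (no codas are permitted; onsets are limited to one consonant).
Epenthesis after each stranded consonant: /n/ → /ne/, /l/ → /le/, /θ/ → /θa/, /ɹ/ → /ɹa/.

neleweθakahaɹa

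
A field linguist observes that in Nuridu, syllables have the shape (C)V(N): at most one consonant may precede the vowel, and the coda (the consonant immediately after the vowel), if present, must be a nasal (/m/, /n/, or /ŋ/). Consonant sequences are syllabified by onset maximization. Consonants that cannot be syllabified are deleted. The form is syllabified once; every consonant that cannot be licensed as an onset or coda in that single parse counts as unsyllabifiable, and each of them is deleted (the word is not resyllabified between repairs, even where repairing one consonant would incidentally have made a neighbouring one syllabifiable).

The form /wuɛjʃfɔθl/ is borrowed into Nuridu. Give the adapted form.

wuɛfɔ

Syllabifying with onset maximization leaves /j/, /ʃ/, /θ/, /l/ stranded (only a nasal (/m/, /n/, or /ŋ/) is licensed in coda position; onsets are limited to one consonant).
Deletion applies to /j/, /ʃ/, /θ/, /l/.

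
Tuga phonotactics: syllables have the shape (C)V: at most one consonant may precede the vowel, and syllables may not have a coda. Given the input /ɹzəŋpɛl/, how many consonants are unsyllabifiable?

3

Under (C)V, the unsyllabifiable consonants are /ɹ/, /ŋ/, /l/ (no codas are permitted; onsets are limited to one consonant).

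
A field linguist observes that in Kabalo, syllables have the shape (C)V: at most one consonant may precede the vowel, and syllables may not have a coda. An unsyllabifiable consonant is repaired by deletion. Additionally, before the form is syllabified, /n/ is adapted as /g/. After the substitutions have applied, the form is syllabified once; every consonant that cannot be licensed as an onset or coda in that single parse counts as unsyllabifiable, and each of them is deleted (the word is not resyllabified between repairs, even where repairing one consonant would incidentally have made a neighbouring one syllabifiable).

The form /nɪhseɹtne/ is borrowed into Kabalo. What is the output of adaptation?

gɪsege

Substitution: /n/ → /g/, giving /gɪhseɹtge/.
Under (C)V, the unsyllabifiable consonants are /h/, /ɹ/, /t/ (no codas are permitted; onsets are limited to one consonant).
Deletion applies to /h/, /ɹ/, /t/.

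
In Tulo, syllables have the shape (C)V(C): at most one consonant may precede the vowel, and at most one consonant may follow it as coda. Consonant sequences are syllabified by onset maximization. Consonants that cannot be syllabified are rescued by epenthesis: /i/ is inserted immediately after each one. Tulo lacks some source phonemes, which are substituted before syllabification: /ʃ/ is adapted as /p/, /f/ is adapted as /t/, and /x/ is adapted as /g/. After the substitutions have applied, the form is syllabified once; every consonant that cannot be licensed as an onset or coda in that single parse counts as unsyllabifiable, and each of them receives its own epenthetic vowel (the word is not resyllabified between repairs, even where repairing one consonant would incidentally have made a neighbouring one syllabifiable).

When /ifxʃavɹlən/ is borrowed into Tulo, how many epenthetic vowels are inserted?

2

After substitution the input is /itgpavɹlən/.
The unsyllabifiable consonants are /g/, /ɹ/; each receives one epenthetic vowel.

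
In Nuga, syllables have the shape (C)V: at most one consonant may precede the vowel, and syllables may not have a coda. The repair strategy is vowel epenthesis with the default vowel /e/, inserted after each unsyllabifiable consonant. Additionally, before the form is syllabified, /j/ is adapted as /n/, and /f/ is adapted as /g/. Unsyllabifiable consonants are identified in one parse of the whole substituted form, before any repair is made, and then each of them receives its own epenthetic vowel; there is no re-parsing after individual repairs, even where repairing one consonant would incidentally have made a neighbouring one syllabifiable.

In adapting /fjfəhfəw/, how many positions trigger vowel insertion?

After substitution the input is /gngəhgəw/.
The unsyllabifiable consonants are /g/, /n/, /h/, /w/; each receives one epenthetic vowel.

4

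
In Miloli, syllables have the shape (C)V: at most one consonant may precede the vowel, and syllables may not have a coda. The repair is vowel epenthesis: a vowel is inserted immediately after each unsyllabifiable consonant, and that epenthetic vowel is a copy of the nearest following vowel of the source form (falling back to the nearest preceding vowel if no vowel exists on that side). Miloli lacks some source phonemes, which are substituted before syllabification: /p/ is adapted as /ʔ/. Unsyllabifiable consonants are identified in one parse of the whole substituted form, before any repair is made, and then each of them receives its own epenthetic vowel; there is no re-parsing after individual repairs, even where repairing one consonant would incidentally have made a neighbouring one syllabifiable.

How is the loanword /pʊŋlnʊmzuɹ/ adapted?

Substitution: /p/ → /ʔ/, giving /ʔʊŋlnʊmzuɹ/.
Under (C)V, the unsyllabifiable consonants are /ŋ/, /l/, /m/, /ɹ/ (no codas are permitted; onsets are limited to one consonant).
Inserting the epenthetic vowel yields /ŋ/ → /ŋʊ/, /l/ → /lʊ/, /m/ → /mu/, /ɹ/ → /ɹu/.

ʔʊŋʊlʊnʊmuzuɹu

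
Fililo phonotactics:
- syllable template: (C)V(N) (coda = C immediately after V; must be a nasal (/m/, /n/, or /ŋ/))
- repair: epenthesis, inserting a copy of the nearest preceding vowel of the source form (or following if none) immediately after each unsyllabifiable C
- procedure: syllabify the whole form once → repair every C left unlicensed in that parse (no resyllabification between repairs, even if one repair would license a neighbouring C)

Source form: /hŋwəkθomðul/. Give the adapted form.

həŋəwəkəθomðulu

Under (C)V(N), the unsyllabifiable consonants are /h/, /ŋ/, /k/, /l/ (only a nasal (/m/, /n/, or /ŋ/) is licensed in coda position; onsets are limited to one consonant).
Epenthesis after each stranded consonant: /h/ → /hə/, /ŋ/ → /ŋə/, /k/ → /kə/, /l/ → /lu/.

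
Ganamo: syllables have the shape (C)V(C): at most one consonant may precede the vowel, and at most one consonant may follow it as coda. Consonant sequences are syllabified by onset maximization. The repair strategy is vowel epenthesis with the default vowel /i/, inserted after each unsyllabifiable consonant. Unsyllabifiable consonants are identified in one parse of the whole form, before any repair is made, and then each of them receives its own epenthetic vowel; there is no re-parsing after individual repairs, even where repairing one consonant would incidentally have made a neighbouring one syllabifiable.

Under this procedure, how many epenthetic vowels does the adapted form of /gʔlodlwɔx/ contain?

The unsyllabifiable consonants are /g/, /ʔ/, /l/; each receives one epenthetic vowel.

3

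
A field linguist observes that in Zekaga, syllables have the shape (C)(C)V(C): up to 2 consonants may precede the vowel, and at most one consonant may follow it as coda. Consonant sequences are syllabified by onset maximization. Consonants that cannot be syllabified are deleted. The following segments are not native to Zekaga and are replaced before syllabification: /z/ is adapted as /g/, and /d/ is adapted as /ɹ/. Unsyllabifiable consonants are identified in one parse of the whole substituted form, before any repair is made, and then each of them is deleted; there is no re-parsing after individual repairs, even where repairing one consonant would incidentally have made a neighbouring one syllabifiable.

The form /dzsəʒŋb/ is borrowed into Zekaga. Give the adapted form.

gsəʒ

Substitution: /d/ → /ɹ/, /z/ → /g/, giving /ɹgsəʒŋb/.
The consonants /ɹ/, /ŋ/, /b/ cannot be parsed into a legal (C)(C)V(C) syllable (at most one coda consonant is licensed; onsets may contain at most 2 consonants).
Deleting the stranded consonants removes /ɹ/, /ŋ/, /b/.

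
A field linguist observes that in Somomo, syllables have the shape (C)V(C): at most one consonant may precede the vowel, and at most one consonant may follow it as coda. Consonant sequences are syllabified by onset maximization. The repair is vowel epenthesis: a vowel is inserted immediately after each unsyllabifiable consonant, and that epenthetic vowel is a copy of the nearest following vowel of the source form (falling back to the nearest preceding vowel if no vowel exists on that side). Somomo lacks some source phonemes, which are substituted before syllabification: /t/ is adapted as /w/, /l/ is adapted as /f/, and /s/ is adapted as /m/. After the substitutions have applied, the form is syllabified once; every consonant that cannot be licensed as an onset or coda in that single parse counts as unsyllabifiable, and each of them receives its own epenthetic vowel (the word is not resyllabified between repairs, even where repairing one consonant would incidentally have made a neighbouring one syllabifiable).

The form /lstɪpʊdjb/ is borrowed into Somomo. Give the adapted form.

Substitution: /l/ → /f/, /s/ → /m/, /t/ → /w/, giving /fmwɪpʊdjb/.
The consonants /f/, /m/, /j/, /b/ cannot be parsed into a legal (C)V(C) syllable (at most one coda consonant is licensed; onsets are limited to one consonant).
Each unlicensed consonant becomes the onset of a new syllable: /f/ → /fɪ/, /m/ → /mɪ/, /j/ → /jʊ/, /b/ → /bʊ/.

fɪmɪwɪpʊdjʊbʊ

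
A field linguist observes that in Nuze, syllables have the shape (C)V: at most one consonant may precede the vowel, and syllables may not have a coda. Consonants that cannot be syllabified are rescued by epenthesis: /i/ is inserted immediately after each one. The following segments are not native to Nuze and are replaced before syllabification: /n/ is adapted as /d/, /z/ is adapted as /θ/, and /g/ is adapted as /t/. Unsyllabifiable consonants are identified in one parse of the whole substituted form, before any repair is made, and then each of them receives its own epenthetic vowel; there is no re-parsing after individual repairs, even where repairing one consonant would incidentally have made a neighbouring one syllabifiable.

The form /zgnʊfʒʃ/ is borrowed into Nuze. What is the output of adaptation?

θitidʊfiʒiʃi

Substitution: /z/ → /θ/, /g/ → /t/, /n/ → /d/, giving /θtdʊfʒʃ/.
Under (C)V, the unsyllabifiable consonants are /θ/, /t/, /f/, /ʒ/, /ʃ/ (no codas are permitted; onsets are limited to one consonant).
Epenthesis after each stranded consonant: /θ/ → /θi/, /t/ → /ti/, /f/ → /fi/, /ʒ/ → /ʒi/, /ʃ/ → /ʃi/.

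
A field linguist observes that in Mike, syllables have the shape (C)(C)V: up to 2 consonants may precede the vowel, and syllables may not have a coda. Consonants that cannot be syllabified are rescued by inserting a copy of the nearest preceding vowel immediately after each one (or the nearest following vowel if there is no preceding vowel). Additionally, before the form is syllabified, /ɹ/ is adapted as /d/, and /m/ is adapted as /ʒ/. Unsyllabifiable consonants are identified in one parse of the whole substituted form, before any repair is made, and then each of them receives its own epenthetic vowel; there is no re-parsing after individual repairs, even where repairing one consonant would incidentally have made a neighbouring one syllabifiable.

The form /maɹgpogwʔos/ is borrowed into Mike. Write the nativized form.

ʒadagpogowʔoso

Substitution: /m/ → /ʒ/, /ɹ/ → /d/, giving /ʒadgpogwʔos/.
Under (C)(C)V, the unsyllabifiable consonants are /d/, /g/, /s/ (no codas are permitted; onsets may contain at most 2 consonants).
Epenthesis after each stranded consonant: /d/ → /da/, /g/ → /go/, /s/ → /so/.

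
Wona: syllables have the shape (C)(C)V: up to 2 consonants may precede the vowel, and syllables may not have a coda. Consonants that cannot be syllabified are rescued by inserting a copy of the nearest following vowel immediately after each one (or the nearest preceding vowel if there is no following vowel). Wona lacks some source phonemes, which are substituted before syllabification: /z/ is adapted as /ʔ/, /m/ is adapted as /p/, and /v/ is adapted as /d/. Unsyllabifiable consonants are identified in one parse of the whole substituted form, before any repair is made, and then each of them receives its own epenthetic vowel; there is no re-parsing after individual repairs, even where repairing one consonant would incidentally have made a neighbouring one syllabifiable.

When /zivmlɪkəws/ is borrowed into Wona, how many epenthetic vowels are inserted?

3

After substitution the input is /ʔidplɪkəws/.
The unsyllabifiable consonants are /d/, /w/, /s/; each receives one epenthetic vowel.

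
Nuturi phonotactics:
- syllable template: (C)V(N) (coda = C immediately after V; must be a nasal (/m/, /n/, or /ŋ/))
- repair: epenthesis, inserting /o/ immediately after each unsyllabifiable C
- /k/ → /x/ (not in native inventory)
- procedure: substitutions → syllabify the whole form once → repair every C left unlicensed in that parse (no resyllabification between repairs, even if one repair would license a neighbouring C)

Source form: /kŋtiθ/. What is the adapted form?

Substitution: /k/ → /x/, giving /xŋtiθ/.
Syllabifying with onset maximization leaves /x/, /ŋ/, /θ/ stranded (only a nasal (/m/, /n/, or /ŋ/) is licensed in coda position; onsets are limited to one consonant).
Inserting the epenthetic vowel yields /x/ → /xo/, /ŋ/ → /ŋo/, /θ/ → /θo/.

xoŋotiθo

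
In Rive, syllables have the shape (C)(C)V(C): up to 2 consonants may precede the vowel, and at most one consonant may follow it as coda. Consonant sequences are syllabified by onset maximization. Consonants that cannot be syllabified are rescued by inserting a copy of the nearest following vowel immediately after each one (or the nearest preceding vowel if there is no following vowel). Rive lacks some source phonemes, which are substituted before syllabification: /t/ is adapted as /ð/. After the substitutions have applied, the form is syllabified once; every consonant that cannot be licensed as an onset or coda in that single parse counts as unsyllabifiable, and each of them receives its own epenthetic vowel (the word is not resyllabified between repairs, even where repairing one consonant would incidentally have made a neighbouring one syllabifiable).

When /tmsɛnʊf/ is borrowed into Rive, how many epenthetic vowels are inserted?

1

After substitution the input is /ðmsɛnʊf/.
The unsyllabifiable consonants are /ð/; each receives one epenthetic vowel.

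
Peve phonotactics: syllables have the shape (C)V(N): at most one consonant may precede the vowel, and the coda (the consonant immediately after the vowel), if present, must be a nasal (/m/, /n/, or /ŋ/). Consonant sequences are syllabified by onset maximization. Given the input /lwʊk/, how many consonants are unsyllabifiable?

2

The consonants /l/, /k/ cannot be parsed into a legal (C)V(N) syllable (only a nasal (/m/, /n/, or /ŋ/) is licensed in coda position; onsets are limited to one consonant).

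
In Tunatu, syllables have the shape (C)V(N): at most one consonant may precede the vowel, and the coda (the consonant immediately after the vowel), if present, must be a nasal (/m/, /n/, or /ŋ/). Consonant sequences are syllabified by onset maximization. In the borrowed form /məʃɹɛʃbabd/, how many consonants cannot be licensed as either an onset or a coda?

Under (C)V(N), the unsyllabifiable consonants are /ʃ/, /ʃ/, /b/, /d/ (only a nasal (/m/, /n/, or /ŋ/) is licensed in coda position; onsets are limited to one consonant).

4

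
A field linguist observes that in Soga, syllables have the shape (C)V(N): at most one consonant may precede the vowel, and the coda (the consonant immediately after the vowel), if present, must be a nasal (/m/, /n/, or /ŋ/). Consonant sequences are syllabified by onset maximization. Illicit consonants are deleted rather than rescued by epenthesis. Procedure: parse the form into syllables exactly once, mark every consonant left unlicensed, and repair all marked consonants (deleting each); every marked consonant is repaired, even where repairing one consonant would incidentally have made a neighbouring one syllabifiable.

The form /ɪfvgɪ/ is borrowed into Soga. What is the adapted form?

ɪgɪ

The consonants /f/, /v/ cannot be parsed into a legal (C)V(N) syllable (only a nasal (/m/, /n/, or /ŋ/) is licensed in coda position; onsets are limited to one consonant).
Each unlicensed consonant is deleted: /f/, /v/.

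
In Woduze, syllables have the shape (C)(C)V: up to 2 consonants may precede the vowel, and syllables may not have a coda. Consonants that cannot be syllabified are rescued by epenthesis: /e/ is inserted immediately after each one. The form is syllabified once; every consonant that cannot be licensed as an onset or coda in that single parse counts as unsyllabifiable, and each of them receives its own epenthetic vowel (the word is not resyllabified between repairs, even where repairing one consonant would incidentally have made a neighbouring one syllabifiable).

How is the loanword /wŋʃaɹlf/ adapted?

Under (C)(C)V, the unsyllabifiable consonants are /w/, /ɹ/, /l/, /f/ (no codas are permitted; onsets may contain at most 2 consonants).
Epenthesis after each stranded consonant: /w/ → /we/, /ɹ/ → /ɹe/, /l/ → /le/, /f/ → /fe/.

weŋʃaɹelefe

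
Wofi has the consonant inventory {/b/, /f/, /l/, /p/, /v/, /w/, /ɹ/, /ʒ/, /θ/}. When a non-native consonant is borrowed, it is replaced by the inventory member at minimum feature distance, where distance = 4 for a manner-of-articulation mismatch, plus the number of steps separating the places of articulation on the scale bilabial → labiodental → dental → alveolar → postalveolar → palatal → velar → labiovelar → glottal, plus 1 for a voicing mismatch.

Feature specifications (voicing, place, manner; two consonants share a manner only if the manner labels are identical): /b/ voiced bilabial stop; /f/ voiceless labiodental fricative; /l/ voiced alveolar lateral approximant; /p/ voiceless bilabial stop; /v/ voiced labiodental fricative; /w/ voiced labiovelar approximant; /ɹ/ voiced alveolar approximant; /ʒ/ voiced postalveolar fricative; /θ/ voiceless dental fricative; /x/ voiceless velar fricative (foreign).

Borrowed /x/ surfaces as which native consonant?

/ʒ/ is closest: same manner (fricative), place distance 2 (velar→postalveolar), voicing differs (+1); total 3. Next closest is /θ/ at distance 4.

ʒ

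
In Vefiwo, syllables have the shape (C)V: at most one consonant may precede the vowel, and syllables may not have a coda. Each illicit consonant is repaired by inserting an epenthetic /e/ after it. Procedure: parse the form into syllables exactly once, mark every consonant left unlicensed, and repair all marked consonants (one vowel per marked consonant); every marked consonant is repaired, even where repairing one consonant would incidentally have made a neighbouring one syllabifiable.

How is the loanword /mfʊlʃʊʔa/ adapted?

Syllabifying with onset maximization leaves /m/, /l/ stranded (no codas are permitted; onsets are limited to one consonant).
Each unlicensed consonant becomes the onset of a new syllable: /m/ → /me/, /l/ → /le/.

mefʊleʃʊʔa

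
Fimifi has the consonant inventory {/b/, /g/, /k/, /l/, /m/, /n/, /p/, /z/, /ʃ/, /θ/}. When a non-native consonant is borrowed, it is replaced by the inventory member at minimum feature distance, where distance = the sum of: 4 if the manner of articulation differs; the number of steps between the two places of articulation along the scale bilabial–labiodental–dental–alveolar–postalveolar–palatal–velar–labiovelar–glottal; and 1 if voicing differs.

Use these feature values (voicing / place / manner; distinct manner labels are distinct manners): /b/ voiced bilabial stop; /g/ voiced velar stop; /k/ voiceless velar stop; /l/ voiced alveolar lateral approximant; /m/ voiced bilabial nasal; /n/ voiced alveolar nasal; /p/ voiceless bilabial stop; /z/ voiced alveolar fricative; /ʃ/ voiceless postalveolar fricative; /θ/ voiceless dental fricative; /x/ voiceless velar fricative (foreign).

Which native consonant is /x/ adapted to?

/ʃ/ is closest: same manner (fricative), place distance 2 (velar→postalveolar), same voicing; total 2. Next closest is /k/ at distance 4.

ʃ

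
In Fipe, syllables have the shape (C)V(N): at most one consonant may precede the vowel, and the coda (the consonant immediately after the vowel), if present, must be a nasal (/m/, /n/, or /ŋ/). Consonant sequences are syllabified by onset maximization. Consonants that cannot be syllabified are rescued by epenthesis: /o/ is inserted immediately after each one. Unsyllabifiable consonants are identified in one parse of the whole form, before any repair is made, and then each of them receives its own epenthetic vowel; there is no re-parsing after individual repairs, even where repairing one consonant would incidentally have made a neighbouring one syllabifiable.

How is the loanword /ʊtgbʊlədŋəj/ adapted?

ʊtogobʊlədoŋəjo

The consonants /t/, /g/, /d/, /j/ cannot be parsed into a legal (C)V(N) syllable (only a nasal (/m/, /n/, or /ŋ/) is licensed in coda position; onsets are limited to one consonant).
Epenthesis after each stranded consonant: /t/ → /to/, /g/ → /go/, /d/ → /do/, /j/ → /jo/.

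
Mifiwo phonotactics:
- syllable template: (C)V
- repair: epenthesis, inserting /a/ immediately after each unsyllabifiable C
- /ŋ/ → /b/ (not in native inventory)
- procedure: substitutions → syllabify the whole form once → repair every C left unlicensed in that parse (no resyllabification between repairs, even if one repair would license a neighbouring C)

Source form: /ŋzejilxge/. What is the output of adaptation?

bazejilaxage

Substitution: /ŋ/ → /b/, giving /bzejilxge/.
Under (C)V, the unsyllabifiable consonants are /b/, /l/, /x/ (no codas are permitted; onsets are limited to one consonant).
Epenthesis after each stranded consonant: /b/ → /ba/, /l/ → /la/, /x/ → /xa/.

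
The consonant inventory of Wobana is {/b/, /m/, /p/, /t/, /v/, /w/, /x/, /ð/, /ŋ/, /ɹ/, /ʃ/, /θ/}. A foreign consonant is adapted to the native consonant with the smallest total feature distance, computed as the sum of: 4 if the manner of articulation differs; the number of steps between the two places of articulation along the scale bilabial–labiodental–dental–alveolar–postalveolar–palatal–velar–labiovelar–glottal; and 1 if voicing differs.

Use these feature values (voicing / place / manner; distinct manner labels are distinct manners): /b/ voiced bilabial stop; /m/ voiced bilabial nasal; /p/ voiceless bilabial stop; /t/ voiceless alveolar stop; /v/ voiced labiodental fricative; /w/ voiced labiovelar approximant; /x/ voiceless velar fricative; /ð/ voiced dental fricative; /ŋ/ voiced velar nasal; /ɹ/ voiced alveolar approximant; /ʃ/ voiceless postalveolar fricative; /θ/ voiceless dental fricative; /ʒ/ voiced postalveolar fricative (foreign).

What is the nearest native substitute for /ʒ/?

ʃ

/ʃ/ is closest: same manner (fricative), place distance 0 (postalveolar→postalveolar), voicing differs (+1); total 1. Next closest is /ð/ at distance 2.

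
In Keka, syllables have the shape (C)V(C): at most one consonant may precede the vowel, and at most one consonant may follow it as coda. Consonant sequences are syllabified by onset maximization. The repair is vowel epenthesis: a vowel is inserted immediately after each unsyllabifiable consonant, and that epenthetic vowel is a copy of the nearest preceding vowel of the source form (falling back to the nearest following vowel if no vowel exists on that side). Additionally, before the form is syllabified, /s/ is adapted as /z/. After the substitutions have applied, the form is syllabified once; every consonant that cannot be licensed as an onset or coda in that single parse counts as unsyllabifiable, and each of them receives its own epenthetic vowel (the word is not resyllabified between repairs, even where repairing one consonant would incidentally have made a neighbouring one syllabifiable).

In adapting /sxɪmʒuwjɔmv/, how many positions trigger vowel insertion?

After substitution the input is /zxɪmʒuwjɔmv/.
The unsyllabifiable consonants are /z/, /v/; each receives one epenthetic vowel.

2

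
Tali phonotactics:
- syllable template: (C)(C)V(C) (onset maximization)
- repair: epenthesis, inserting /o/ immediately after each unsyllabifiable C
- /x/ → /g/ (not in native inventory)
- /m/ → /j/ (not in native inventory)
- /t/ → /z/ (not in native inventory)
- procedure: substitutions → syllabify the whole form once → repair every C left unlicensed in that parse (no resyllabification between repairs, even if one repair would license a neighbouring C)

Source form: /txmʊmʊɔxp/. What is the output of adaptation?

zogjʊjʊɔgpo

Substitution: /t/ → /z/, /x/ → /g/, /m/ → /j/, giving /zgjʊjʊɔgp/.
Syllabifying with onset maximization leaves /z/, /p/ stranded (at most one coda consonant is licensed; onsets may contain at most 2 consonants).
Inserting the epenthetic vowel yields /z/ → /zo/, /p/ → /po/.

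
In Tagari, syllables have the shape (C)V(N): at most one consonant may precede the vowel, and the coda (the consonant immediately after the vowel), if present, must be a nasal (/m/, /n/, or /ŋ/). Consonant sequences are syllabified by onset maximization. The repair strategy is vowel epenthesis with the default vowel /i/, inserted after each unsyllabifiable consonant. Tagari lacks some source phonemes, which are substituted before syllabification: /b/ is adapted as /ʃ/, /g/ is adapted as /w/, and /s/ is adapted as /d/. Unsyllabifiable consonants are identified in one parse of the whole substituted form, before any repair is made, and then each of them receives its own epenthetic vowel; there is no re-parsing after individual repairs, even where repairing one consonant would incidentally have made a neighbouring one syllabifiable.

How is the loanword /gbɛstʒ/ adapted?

wiʃɛditiʒi

Substitution: /g/ → /w/, /b/ → /ʃ/, /s/ → /d/, giving /wʃɛdtʒ/.
Syllabifying with onset maximization leaves /w/, /d/, /t/, /ʒ/ stranded (only a nasal (/m/, /n/, or /ŋ/) is licensed in coda position; onsets are limited to one consonant).
Epenthesis after each stranded consonant: /w/ → /wi/, /d/ → /di/, /t/ → /ti/, /ʒ/ → /ʒi/.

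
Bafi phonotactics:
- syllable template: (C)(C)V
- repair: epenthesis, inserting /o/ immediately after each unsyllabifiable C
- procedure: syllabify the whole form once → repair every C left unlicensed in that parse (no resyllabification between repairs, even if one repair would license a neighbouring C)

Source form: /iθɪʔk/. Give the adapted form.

iθɪʔoko

Syllabifying with onset maximization leaves /ʔ/, /k/ stranded (no codas are permitted; onsets may contain at most 2 consonants).
Each unlicensed consonant becomes the onset of a new syllable: /ʔ/ → /ʔo/, /k/ → /ko/.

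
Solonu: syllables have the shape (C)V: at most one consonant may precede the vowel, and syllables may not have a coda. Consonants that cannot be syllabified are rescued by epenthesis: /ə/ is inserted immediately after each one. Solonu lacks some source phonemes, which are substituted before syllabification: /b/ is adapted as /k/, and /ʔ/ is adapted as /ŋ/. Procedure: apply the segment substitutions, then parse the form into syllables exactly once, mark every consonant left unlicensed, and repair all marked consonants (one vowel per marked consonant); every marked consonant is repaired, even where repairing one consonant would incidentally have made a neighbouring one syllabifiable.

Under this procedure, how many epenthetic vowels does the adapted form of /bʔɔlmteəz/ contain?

After substitution the input is /kŋɔlmteəz/.
The unsyllabifiable consonants are /k/, /l/, /m/, /z/; each receives one epenthetic vowel.

4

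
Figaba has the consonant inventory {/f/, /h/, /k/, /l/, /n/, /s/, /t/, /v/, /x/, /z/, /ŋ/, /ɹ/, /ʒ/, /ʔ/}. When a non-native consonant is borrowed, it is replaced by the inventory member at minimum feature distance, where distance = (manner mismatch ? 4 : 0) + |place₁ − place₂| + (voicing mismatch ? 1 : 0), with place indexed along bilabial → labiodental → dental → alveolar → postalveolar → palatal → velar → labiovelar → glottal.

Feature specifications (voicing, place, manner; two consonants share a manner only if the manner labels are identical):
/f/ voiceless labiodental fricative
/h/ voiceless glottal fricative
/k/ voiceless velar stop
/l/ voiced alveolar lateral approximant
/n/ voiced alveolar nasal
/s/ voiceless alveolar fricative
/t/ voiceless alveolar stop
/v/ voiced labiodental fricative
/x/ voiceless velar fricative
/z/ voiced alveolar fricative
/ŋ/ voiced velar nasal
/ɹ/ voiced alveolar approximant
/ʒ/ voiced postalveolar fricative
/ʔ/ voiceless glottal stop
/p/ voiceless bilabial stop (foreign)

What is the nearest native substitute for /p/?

t

/t/ is closest: same manner (stop), place distance 3 (bilabial→alveolar), same voicing; total 3. Next closest is /f/ at distance 5.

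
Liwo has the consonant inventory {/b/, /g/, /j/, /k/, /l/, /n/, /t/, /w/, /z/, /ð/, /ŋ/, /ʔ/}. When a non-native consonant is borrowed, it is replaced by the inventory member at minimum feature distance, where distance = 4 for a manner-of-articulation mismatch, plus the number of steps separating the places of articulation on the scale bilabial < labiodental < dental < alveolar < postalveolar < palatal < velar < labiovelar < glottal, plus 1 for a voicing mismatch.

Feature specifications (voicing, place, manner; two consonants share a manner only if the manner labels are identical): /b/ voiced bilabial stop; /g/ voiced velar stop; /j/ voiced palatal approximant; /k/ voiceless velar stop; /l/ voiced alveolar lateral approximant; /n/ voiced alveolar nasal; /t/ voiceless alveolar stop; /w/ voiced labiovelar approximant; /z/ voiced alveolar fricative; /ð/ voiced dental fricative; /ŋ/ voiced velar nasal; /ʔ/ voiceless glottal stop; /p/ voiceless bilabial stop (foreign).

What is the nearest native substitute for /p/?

/b/ is closest: same manner (stop), place distance 0 (bilabial→bilabial), voicing differs (+1); total 1. Next closest is /t/ at distance 3.

b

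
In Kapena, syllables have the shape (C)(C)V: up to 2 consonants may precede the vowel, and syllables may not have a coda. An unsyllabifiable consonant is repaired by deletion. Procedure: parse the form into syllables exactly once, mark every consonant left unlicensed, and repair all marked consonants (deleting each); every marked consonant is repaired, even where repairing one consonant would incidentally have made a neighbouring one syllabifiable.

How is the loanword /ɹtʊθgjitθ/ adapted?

ɹtʊgji

Under (C)(C)V, the unsyllabifiable consonants are /θ/, /t/, /θ/ (no codas are permitted; onsets may contain at most 2 consonants).
Deletion applies to /θ/, /t/, /θ/.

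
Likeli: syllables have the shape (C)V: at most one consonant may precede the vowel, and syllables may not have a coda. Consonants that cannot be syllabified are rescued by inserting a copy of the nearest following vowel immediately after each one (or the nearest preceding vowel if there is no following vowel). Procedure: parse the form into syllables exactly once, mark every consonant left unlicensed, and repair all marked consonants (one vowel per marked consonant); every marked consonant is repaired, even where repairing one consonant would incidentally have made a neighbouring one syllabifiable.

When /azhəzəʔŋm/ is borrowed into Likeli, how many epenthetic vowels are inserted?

4

The unsyllabifiable consonants are /z/, /ʔ/, /ŋ/, /m/; each receives one epenthetic vowel.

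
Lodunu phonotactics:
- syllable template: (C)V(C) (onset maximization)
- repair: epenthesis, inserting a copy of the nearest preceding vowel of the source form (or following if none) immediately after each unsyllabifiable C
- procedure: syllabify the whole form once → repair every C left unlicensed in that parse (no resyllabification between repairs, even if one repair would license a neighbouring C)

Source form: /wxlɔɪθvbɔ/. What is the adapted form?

Under (C)V(C), the unsyllabifiable consonants are /w/, /x/, /v/ (at most one coda consonant is licensed; onsets are limited to one consonant).
Epenthesis after each stranded consonant: /w/ → /wɔ/, /x/ → /xɔ/, /v/ → /vɪ/.

wɔxɔlɔɪθvɪbɔ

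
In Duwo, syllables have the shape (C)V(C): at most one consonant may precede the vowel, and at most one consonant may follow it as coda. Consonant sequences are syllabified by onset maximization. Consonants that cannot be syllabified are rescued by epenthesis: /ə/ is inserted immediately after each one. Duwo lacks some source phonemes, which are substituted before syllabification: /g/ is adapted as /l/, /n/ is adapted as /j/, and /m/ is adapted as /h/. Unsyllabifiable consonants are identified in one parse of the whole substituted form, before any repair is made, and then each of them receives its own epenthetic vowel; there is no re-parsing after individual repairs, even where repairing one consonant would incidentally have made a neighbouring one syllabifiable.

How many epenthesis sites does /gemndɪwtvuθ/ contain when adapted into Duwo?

After substitution the input is /lehjdɪwtvuθ/.
The unsyllabifiable consonants are /j/, /t/; each receives one epenthetic vowel.

2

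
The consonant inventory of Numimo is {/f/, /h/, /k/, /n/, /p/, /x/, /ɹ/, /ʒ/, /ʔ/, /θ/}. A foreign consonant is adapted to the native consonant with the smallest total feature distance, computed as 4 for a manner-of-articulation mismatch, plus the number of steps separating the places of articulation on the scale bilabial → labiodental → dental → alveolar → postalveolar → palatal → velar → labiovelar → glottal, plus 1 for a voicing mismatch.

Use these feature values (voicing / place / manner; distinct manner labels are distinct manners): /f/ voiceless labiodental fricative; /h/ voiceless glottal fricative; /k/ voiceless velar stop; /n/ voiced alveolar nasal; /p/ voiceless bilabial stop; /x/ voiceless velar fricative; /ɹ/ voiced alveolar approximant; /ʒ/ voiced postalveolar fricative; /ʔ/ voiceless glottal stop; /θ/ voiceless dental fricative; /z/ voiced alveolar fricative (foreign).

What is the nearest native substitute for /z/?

ʒ

/ʒ/ is closest: same manner (fricative), place distance 1 (alveolar→postalveolar), same voicing; total 1. Next closest is /θ/ at distance 2.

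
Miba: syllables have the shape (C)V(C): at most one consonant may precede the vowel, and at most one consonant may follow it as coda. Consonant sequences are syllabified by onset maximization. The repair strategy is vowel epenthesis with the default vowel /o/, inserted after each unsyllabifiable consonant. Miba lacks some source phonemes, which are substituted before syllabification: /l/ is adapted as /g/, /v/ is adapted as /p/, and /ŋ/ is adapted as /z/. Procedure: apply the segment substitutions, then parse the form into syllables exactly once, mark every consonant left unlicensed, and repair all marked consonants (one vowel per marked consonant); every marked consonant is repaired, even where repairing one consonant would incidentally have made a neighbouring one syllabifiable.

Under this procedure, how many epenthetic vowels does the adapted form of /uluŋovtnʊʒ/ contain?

After substitution the input is /uguzoptnʊʒ/.
The unsyllabifiable consonants are /t/; each receives one epenthetic vowel.

1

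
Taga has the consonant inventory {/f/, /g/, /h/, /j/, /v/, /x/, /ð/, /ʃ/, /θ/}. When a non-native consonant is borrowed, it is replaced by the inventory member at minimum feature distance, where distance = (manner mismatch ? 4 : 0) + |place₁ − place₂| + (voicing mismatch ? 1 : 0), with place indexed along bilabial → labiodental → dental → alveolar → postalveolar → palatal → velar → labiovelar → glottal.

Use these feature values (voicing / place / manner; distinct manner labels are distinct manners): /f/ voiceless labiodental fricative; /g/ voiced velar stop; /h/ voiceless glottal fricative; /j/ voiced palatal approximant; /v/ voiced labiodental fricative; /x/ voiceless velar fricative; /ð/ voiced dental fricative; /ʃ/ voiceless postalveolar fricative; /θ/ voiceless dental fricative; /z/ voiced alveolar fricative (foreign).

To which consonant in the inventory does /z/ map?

/ð/ is closest: same manner (fricative), place distance 1 (alveolar→dental), same voicing; total 1. Next closest is /v/ at distance 2.

ð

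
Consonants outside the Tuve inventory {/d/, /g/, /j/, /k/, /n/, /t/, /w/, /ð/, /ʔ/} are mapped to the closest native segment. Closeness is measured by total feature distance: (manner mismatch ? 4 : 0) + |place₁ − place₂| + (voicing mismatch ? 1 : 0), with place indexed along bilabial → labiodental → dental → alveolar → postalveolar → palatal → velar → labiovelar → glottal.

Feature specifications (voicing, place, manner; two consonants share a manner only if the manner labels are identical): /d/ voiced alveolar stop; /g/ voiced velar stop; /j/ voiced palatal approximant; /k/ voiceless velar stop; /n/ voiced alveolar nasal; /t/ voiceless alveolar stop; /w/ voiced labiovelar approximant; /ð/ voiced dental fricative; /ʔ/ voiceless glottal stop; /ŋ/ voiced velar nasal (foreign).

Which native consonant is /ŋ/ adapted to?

n

/n/ is closest: same manner (nasal), place distance 3 (velar→alveolar), same voicing; total 3. Next closest is /g/ at distance 4.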